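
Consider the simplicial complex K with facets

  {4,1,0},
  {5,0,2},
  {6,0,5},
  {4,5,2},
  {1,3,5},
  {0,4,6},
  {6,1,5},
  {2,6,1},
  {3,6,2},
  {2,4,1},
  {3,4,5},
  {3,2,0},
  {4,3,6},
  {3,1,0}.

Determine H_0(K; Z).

H_0 ≅ Z.

Order the vertices as 0 < 1 < 2 < 3 < 4 < 5 < 6. Listing each simplex with vertices in this order, K has dimension 2 with simplices:

  0-simplices (7): [0], [1], [2], [3], [4], [5], [6]
  1-simplices (21): [0,1], [0,2], [0,3], [0,4], [0,5], [0,6], [1,2], [1,3], [1,4], [1,5], [1,6], [2,3], [2,4], [2,5], [2,6], [3,4], [3,5], [3,6], [4,5], [4,6], [5,6]
  2-simplices (14): [0,1,3], [0,1,4], [0,2,3], [0,2,5], [0,4,6], [0,5,6], [1,2,4], [1,2,6], [1,3,5], [1,5,6], [2,3,6], [2,4,5], [3,4,5], [3,4,6]

so the chain groups are C_0 ≅ Z^7, C_1 ≅ Z^21, C_2 ≅ Z^14.

∂_1: C_1 → C_0 maps an edge to its endpoints' difference, ∂[p,q] = q − p.
This gives a 7×21 integer matrix of rank 6; reducing to Smith normal form yields diagonal entries (1,1,1,1,1,1).

∂_2: C_2 → C_1 maps a triangle to the signed sum of its edges. For instance
  ∂[3,4,6] = [4,6] − [3,6] + [3,4],
  ∂[1,2,4] = [2,4] − [1,4] + [1,2].
The resulting 21×14 matrix has rank 13, and its Smith normal form has invariant factors (1,1,1,1,1,1,1,1,1,1,1,1,1).

Now H_k = ker ∂_k / im ∂_{k+1}, so:

  H_0: rank C_0 − rank ∂_1 = 7 − 6 = 1, and the invariant factors of ∂_1 are all 1, so H_0 = Z.

(K is a triangulation of the torus T^2.)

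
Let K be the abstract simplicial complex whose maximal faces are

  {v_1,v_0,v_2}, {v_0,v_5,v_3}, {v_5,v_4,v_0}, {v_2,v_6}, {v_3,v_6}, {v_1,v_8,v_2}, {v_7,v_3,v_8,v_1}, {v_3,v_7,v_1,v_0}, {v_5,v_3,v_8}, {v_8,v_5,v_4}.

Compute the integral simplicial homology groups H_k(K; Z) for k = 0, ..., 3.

H_0 ≅ Z,  H_1 ≅ Z,  H_2 = 0,  H_3 = 0.

Take the total order v_0 < v_1 < v_2 < v_3 < v_4 < v_5 < v_6 < v_7 < v_8 on the vertex set. Then K (dimension 3) consists of the simplices:

  0-simplices (9): [v_0], [v_1], [v_2], [v_3], [v_4], [v_5], [v_6], [v_7], [v_8]
  1-simplices (20): (20 of them)
  2-simplices (13): (13 of them)
  3-simplices (2): [v_0,v_1,v_3,v_7], [v_1,v_3,v_7,v_8]

Hence C_0 ≅ Z^9, C_1 ≅ Z^20, C_2 ≅ Z^13, C_3 ≅ Z^2.

Boundary ∂_1: C_1 → C_0 is given by ∂[p,q] = [q] − [p].
This gives a 9×20 integer matrix of rank 8; reducing to Smith normal form yields diagonal entries (1,1,1,1,1,1,1,1).

Boundary ∂_2: C_2 → C_1 maps a triangle to the signed sum of its edges. For instance
  ∂[v_1,v_3,v_8] = [v_3,v_8] − [v_1,v_8] + [v_1,v_3],
  ∂[v_0,v_1,v_2] = [v_1,v_2] − [v_0,v_2] + [v_0,v_1].
The 20×13 boundary matrix has rank 11 and Smith normal form diag(1,1,1,1,1,1,1,1,1,1,1).

The boundary map ∂_3: C_3 → C_2 sends each 3-simplex σ to the alternating sum Σ_i (−1)^i (σ with its i-th vertex removed). For instance
  ∂[v_0,v_1,v_3,v_7] = [v_1,v_3,v_7] − [v_0,v_3,v_7] + [v_0,v_1,v_7] − [v_0,v_1,v_3],
  ∂[v_1,v_3,v_7,v_8] = [v_3,v_7,v_8] − [v_1,v_7,v_8] + [v_1,v_3,v_8] − [v_1,v_3,v_7].
The resulting 13×2 matrix has rank 2, and its Smith normal form has invariant factors (1,1).

Now H_k = ker ∂_k / im ∂_{k+1}, so:

  H_0: rank C_0 − rank ∂_1 = 9 − 8 = 1, and the invariant factors of ∂_1 are all 1, so H_0 = Z.
  H_1: rank ker ∂_1 − rank ∂_2 = (20 − 8) − 11 = 1, and the invariant factors of ∂_2 are all 1, so H_1 = Z.
  H_2: rank ker ∂_2 − rank ∂_3 = (13 − 11) − 2 = 0, and the invariant factors of ∂_3 are all 1, so H_2 = 0.
  H_3: rank ker ∂_3 − rank ∂_4 = (2 − 2) − 0 = 0, and there is no ∂_4, so H_3 = 0.

As a check, the Euler characteristic is 9 − 20 + 13 − 2 = 0, which agrees with 1 − 1 + 0 − 0 = 0.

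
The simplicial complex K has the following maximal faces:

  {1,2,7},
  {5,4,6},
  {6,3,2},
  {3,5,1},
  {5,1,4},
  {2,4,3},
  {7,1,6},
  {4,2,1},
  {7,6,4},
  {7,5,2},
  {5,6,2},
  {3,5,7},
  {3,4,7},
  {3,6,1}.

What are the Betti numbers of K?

b_0 = 1, b_1 = 2, b_2 = 1.

We work with the vertex ordering 1 < 2 < 3 < 4 < 5 < 6 < 7. The simplices of K, each written with vertices in increasing order, are:

  0-simplices (7): [1], [2], [3], [4], [5], [6], [7]
  1-simplices (21): [1,2], [1,3], [1,4], [1,5], [1,6], [1,7], [2,3], [2,4], [2,5], [2,6], [2,7], [3,4], [3,5], [3,6], [3,7], [4,5], [4,6], [4,7], [5,6], [5,7], [6,7]
  2-simplices (14): [1,2,4], [1,2,7], [1,3,5], [1,3,6], [1,4,5], [1,6,7], [2,3,4], [2,3,6], [2,5,6], [2,5,7], [3,4,7], [3,5,7], [4,5,6], [4,6,7]

giving chain groups C_0 ≅ Z^7, C_1 ≅ Z^21, C_2 ≅ Z^14.

Boundary ∂_1: C_1 → C_0 sends each edge [p,q] (with p < q) to q − p. For instance
  ∂[3,4] = [4] − [3].
As a 7×21 matrix over Z this has rank 6, with invariant factors (1,1,1,1,1,1).

Boundary ∂_2: C_2 → C_1 maps a triangle to the signed sum of its edges. For instance
  ∂[1,2,7] = [2,7] − [1,7] + [1,2],
  ∂[3,5,7] = [5,7] − [3,7] + [3,5].
The 21×14 boundary matrix has rank 13 and Smith normal form diag(1,1,1,1,1,1,1,1,1,1,1,1,1).

Reading off H_k = ker ∂_k / im ∂_{k+1}:

  H_0: rank C_0 − rank ∂_1 = 7 − 6 = 1, and the invariant factors of ∂_1 are all 1, so H_0 = Z.
  H_1: rank ker ∂_1 − rank ∂_2 = (21 − 6) − 13 = 2, and the invariant factors of ∂_2 are all 1, so H_1 = Z^2.
  H_2: rank ker ∂_2 − rank ∂_3 = (14 − 13) − 0 = 1, and there is no ∂_3, so H_2 = Z.

Hence the Betti numbers are b_0 = 1, b_1 = 2, b_2 = 1.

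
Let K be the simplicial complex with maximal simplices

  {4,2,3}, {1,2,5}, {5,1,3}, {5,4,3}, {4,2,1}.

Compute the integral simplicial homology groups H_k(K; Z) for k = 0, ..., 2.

H_0 = Z,  H_1 = Z,  H_2 = 0.

Take the total order 1 < 2 < 3 < 4 < 5 on the vertex set. Then K (dimension 2) consists of the simplices:

  0-simplices (5): [1], [2], [3], [4], [5]
  1-simplices (10): [1,2], [1,3], [1,4], [1,5], [2,3], [2,4], [2,5], [3,4], [3,5], [4,5]
  2-simplices (5): [1,2,4], [1,2,5], [1,3,5], [2,3,4], [3,4,5]

giving chain groups C_0 ≅ Z^5, C_1 ≅ Z^10, C_2 ≅ Z^5.

∂_1: C_1 → C_0 is given by ∂[p,q] = [q] − [p].
The 5×10 boundary matrix has rank 4 and Smith normal form diag(1,1,1,1).

∂_2: C_2 → C_1 sends each 2-simplex [p,q,r] to [q,r] − [p,r] + [p,q]. For instance
  ∂[3,4,5] = [4,5] − [3,5] + [3,4],
  ∂[1,3,5] = [3,5] − [1,5] + [1,3].
As a 10×5 matrix over Z this has rank 5, with invariant factors (1,1,1,1,1).

Reading off H_k = ker ∂_k / im ∂_{k+1}:

  H_0: rank C_0 − rank ∂_1 = 5 − 4 = 1, and the invariant factors of ∂_1 are all 1, so H_0 ≅ Z.
  H_1: rank ker ∂_1 − rank ∂_2 = (10 − 4) − 5 = 1, and the invariant factors of ∂_2 are all 1, so H_1 ≅ Z.
  H_2: rank ker ∂_2 − rank ∂_3 = (5 − 5) − 0 = 0, and there is no ∂_3, so H_2 ≅ 0.

As a check, the Euler characteristic is 5 − 10 + 5 = 0, which agrees with 1 − 1 + 0 = 0.
(K is a triangulation of the Möbius band.)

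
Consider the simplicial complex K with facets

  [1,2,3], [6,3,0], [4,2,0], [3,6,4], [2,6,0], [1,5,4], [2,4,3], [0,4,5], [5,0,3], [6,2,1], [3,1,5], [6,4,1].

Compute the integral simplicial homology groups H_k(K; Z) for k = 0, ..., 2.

Fix the vertex order 0 < 1 < 2 < 3 < 4 < 5 < 6 and write every simplex with vertices in increasing order. Then dim K = 2 and the simplices of K are:

  0-simplices (7): [0], [1], [2], [3], [4], [5], [6]
  1-simplices (18): [0,2], [0,3], [0,4], [0,5], [0,6], [1,2], [1,3], [1,4], [1,5], [1,6], [2,3], [2,4], [2,6], [3,4], [3,5], [3,6], [4,5], [4,6]
  2-simplices (12): [0,2,4], [0,2,6], [0,3,5], [0,3,6], [0,4,5], [1,2,3], [1,2,6], [1,3,5], [1,4,5], [1,4,6], [2,3,4], [3,4,6]

giving chain groups C_0 ≅ Z^7, C_1 ≅ Z^18, C_2 ≅ Z^12.

∂_1: C_1 → C_0 maps an edge to its endpoints' difference, ∂[p,q] = q − p. For instance
  ∂[1,3] = [3] − [1].
The resulting 7×18 matrix has rank 6, and its Smith normal form has invariant factors (1,1,1,1,1,1).

The boundary map ∂_2: C_2 → C_1 maps a triangle to the signed sum of its edges. For instance
  ∂[0,2,6] = [2,6] − [0,6] + [0,2],
  ∂[1,2,3] = [2,3] − [1,3] + [1,2].
This gives a 18×12 integer matrix of rank 12; reducing to Smith normal form yields diagonal entries (1,1,1,1,1,1,1,1,1,1,1,2).

Now H_k = ker ∂_k / im ∂_{k+1}, so:

  H_0: rank C_0 − rank ∂_1 = 7 − 6 = 1, and the invariant factors of ∂_1 are all 1, so H_0 ≅ Z.
  H_1: rank ker ∂_1 − rank ∂_2 = (18 − 6) − 12 = 0, and ∂_2 has invariant factor 2 > 1, so H_1 ≅ Z/2.
  H_2: rank ker ∂_2 − rank ∂_3 = (12 − 12) − 0 = 0, and there is no ∂_3, so H_2 ≅ 0.

H_0 = Z,  H_1 = Z/2,  H_2 = 0.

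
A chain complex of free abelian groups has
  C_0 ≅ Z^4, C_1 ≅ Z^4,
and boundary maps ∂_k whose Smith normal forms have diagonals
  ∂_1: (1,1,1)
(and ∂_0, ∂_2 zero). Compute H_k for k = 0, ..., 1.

H_0 ≅ Z,  H_1 ≅ Z.

H_0: b_0 = 4 − 0 − 3 = 1; torsion from ∂_1 factors > 1: none. So H_0 ≅ Z.
H_1: b_1 = 4 − 3 − 0 = 1; torsion from ∂_2 factors > 1: none. So H_1 ≅ Z.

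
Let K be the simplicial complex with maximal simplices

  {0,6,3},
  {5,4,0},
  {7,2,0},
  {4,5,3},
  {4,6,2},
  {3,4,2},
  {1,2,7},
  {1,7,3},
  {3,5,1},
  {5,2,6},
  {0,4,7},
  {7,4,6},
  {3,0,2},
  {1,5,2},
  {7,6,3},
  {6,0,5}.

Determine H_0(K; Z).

H_0 = Z.

We work with the vertex ordering 0 < 1 < 2 < 3 < 4 < 5 < 6 < 7. The simplices of K, each written with vertices in increasing order, are:

  0-simplices (8): [0], [1], [2], [3], [4], [5], [6], [7]
  1-simplices (24): (24 of them)
  2-simplices (16): [0,2,3], [0,2,7], [0,3,6], [0,4,5], [0,4,7], [0,5,6], [1,2,5], [1,2,7], [1,3,5], [1,3,7], [2,3,4], [2,4,6], [2,5,6], [3,4,5], [3,6,7], [4,6,7]

Hence C_0 ≅ Z^8, C_1 ≅ Z^24, C_2 ≅ Z^16.

The boundary map ∂_1: C_1 → C_0 is given by ∂[p,q] = [q] − [p].
As a 8×24 matrix over Z this has rank 7, with invariant factors (1,1,1,1,1,1,1).

The boundary map ∂_2: C_2 → C_1 sends each 2-simplex [p,q,r] to [q,r] − [p,r] + [p,q]. For instance
  ∂[0,2,7] = [2,7] − [0,7] + [0,2],
  ∂[0,4,7] = [4,7] − [0,7] + [0,4].
The 24×16 boundary matrix has rank 15 and Smith normal form diag(1,1,1,1,1,1,1,1,1,1,1,1,1,1,1).

Computing H_k = (kernel of ∂_k) / (image of ∂_{k+1}):

  H_0: rank C_0 − rank ∂_1 = 8 − 7 = 1, and the invariant factors of ∂_1 are all 1, so H_0 = Z.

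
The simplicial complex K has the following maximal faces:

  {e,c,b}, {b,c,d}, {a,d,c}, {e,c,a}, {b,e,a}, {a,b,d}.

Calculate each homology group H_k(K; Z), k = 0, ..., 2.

We work with the vertex ordering a < b < c < d < e. The simplices of K, each written with vertices in increasing order, are:

  0-simplices (5): a, b, c, d, e
  1-simplices (9): ab, ac, ad, ae, bc, bd, be, cd, ce
  2-simplices (6): abd, abe, acd, ace, bcd, bce

giving chain groups C_0 ≅ Z^5, C_1 ≅ Z^9, C_2 ≅ Z^6.

Boundary ∂_1: C_1 → C_0 sends each edge [p,q] (with p < q) to q − p. For instance
  ∂ac = c − a.
This gives a 5×9 integer matrix of rank 4; reducing to Smith normal form yields diagonal entries (1,1,1,1).

The boundary map ∂_2: C_2 → C_1 maps a triangle to the signed sum of its edges. For instance
  ∂bcd = cd − bd + bc,
  ∂acd = cd − ad + ac.
The 9×6 boundary matrix has rank 5 and Smith normal form diag(1,1,1,1,1).

Now H_k = ker ∂_k / im ∂_{k+1}, so:

  H_0: rank C_0 − rank ∂_1 = 5 − 4 = 1, and the invariant factors of ∂_1 are all 1, so H_0 ≅ Z.
  H_1: rank ker ∂_1 − rank ∂_2 = (9 − 4) − 5 = 0, and the invariant factors of ∂_2 are all 1, so H_1 ≅ 0.
  H_2: rank ker ∂_2 − rank ∂_3 = (6 − 5) − 0 = 1, and there is no ∂_3, so H_2 ≅ Z.

(K is a triangulation of the 2-sphere S^2.)

H_0 = Z,  H_1 = 0,  H_2 = Z.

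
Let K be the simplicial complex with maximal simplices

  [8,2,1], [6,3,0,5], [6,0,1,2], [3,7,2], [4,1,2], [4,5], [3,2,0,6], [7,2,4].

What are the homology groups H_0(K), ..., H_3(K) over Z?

H_0 ≅ Z,  H_1 ≅ Z,  H_2 = 0,  H_3 = 0.

Order the vertices as 0 < 1 < 2 < 3 < 4 < 5 < 6 < 7 < 8. Listing each simplex with vertices in this order, K has dimension 3 with simplices:

  0-simplices (9): [0], [1], [2], [3], [4], [5], [6], [7], [8]
  1-simplices (20): [0,1], [0,2], [0,3], [0,5], [0,6], [1,2], [1,4], [1,6], [1,8], [2,3], [2,4], [2,6], [2,7], [2,8], [3,5], [3,6], [3,7], [4,5], [4,7], [5,6]
  2-simplices (14): [0,1,2], [0,1,6], [0,2,3], [0,2,6], [0,3,5], [0,3,6], [0,5,6], [1,2,4], [1,2,6], [1,2,8], [2,3,6], [2,3,7], [2,4,7], [3,5,6]
  3-simplices (3): [0,1,2,6], [0,2,3,6], [0,3,5,6]

so the chain groups are C_0 ≅ Z^9, C_1 ≅ Z^20, C_2 ≅ Z^14, C_3 ≅ Z^3.

∂_1: C_1 → C_0 maps an edge to its endpoints' difference, ∂[p,q] = q − p. For instance
  ∂[1,6] = [6] − [1].
This gives a 9×20 integer matrix of rank 8; reducing to Smith normal form yields diagonal entries (1,1,1,1,1,1,1,1).

∂_2: C_2 → C_1 maps a triangle to the signed sum of its edges. For instance
  ∂[3,5,6] = [5,6] − [3,6] + [3,5],
  ∂[0,1,2] = [1,2] − [0,2] + [0,1].
This gives a 20×14 integer matrix of rank 11; reducing to Smith normal form yields diagonal entries (1,1,1,1,1,1,1,1,1,1,1).

∂_3: C_3 → C_2 sends each 3-simplex σ to the alternating sum Σ_i (−1)^i (σ with its i-th vertex removed). For instance
  ∂[0,3,5,6] = [3,5,6] − [0,5,6] + [0,3,6] − [0,3,5],
  ∂[0,1,2,6] = [1,2,6] − [0,2,6] + [0,1,6] − [0,1,2].
The resulting 14×3 matrix has rank 3, and its Smith normal form has invariant factors (1,1,1).

Reading off H_k = ker ∂_k / im ∂_{k+1}:

  H_0: rank C_0 − rank ∂_1 = 9 − 8 = 1, and the invariant factors of ∂_1 are all 1, so H_0 ≅ Z.
  H_1: rank ker ∂_1 − rank ∂_2 = (20 − 8) − 11 = 1, and the invariant factors of ∂_2 are all 1, so H_1 ≅ Z.
  H_2: rank ker ∂_2 − rank ∂_3 = (14 − 11) − 3 = 0, and the invariant factors of ∂_3 are all 1, so H_2 ≅ 0.
  H_3: rank ker ∂_3 − rank ∂_4 = (3 − 3) − 0 = 0, and there is no ∂_4, so H_3 ≅ 0.

As a check, the Euler characteristic is 9 − 20 + 14 − 3 = 0, which agrees with 1 − 1 + 0 − 0 = 0.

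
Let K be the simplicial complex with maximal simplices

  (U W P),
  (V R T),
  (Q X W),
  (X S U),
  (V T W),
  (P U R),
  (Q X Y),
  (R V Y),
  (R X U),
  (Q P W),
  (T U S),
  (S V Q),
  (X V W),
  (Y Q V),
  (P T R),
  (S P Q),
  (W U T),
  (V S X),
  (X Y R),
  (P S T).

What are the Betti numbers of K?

b_0 = 1, b_1 = 1, b_2 = 0.

Order the vertices as P < Q < R < S < T < U < V < W < X < Y. Listing each simplex with vertices in this order, K has dimension 2 with simplices:

  0-simplices (10): P, Q, R, S, T, U, V, W, X, Y
  1-simplices (30): PQ, PR, PS, PT, PU, PW, QS, QV, QW, QX, QY, RT, RU, RV, RX, RY, ST, SU, SV, SX, TU, TV, TW, UW, UX, VW, VX, VY, WX, XY
  2-simplices (20): PQS, PQW, PRT, PRU, PST, PUW, QSV, QVY, QWX, QXY, RTV, RUX, RVY, RXY, STU, SUX, SVX, TUW, TVW, VWX

Hence C_0 ≅ Z^10, C_1 ≅ Z^30, C_2 ≅ Z^20.

∂_1: C_1 → C_0 maps an edge to its endpoints' difference, ∂[p,q] = q − p.
The 10×30 boundary matrix has rank 9 and Smith normal form diag(1,1,1,1,1,1,1,1,1).

∂_2: C_2 → C_1 maps a triangle to the signed sum of its edges. For instance
  ∂RVY = VY − RY + RV,
  ∂RTV = TV − RV + RT.
The 30×20 boundary matrix has rank 20 and Smith normal form diag(1,1,1,1,1,1,1,1,1,1,1,1,1,1,1,1,1,1,1,2).

Reading off H_k = ker ∂_k / im ∂_{k+1}:

  H_0: rank C_0 − rank ∂_1 = 10 − 9 = 1, and the invariant factors of ∂_1 are all 1, so H_0 = Z.
  H_1: rank ker ∂_1 − rank ∂_2 = (30 − 9) − 20 = 1, and ∂_2 has invariant factor 2 > 1, so H_1 = Z ⊕ Z/2Z.
  H_2: rank ker ∂_2 − rank ∂_3 = (20 − 20) − 0 = 0, and there is no ∂_3, so H_2 = 0.

Hence the Betti numbers are b_0 = 1, b_1 = 1, b_2 = 0.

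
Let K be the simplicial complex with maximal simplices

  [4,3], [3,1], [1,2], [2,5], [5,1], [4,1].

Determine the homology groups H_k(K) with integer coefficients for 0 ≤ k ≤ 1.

Fix the vertex order 1 < 2 < 3 < 4 < 5 and write every simplex with vertices in increasing order. Then dim K = 1 and the simplices of K are:

  0-simplices (5): [1], [2], [3], [4], [5]
  1-simplices (6): [1,2], [1,3], [1,4], [1,5], [2,5], [3,4]

so the chain groups are C_0 ≅ Z^5, C_1 ≅ Z^6.

The boundary map ∂_1: C_1 → C_0 sends each edge [p,q] (with p < q) to q − p.
This gives a 5×6 integer matrix of rank 4; reducing to Smith normal form yields diagonal entries (1,1,1,1).

From H_k ≅ ker(∂_k) / im(∂_{k+1}) we obtain:

  H_0: rank C_0 − rank ∂_1 = 5 − 4 = 1, and the invariant factors of ∂_1 are all 1, so H_0 = Z.
  H_1: rank ker ∂_1 − rank ∂_2 = (6 − 4) − 0 = 2, and there is no ∂_2, so H_1 = Z^2.

As a check, the Euler characteristic is 5 − 6 = -1, which agrees with 1 − 2 = -1.

H_0 = Z,  H_1 = Z^2.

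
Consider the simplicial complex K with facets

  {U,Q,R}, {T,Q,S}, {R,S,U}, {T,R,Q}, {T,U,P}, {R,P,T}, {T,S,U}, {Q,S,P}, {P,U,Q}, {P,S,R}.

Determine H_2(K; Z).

K has 6 vertices, 15 edges, 10 triangles.
rank ∂_2 = 10, rank ∂_3 = 0 ⇒ b_2 = 10 − 10 − 0 = 0. So H_2 = 0.

H_2 = 0.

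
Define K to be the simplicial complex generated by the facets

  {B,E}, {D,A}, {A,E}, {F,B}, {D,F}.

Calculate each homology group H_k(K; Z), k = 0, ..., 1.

We work with the vertex ordering A < B < D < E < F. The simplices of K, each written with vertices in increasing order, are:

  0-simplices (5): A, B, D, E, F
  1-simplices (5): AD, AE, BE, BF, DF

Hence C_0 ≅ Z^5, C_1 ≅ Z^5.

The boundary map ∂_1: C_1 → C_0 maps an edge to its endpoints' difference, ∂[p,q] = q − p.
This gives a 5×5 integer matrix of rank 4; reducing to Smith normal form yields diagonal entries (1,1,1,1).

Now H_k = ker ∂_k / im ∂_{k+1}, so:

  H_0: rank C_0 − rank ∂_1 = 5 − 4 = 1, and the invariant factors of ∂_1 are all 1, so H_0 = Z.
  H_1: rank ker ∂_1 − rank ∂_2 = (5 − 4) − 0 = 1, and there is no ∂_2, so H_1 = Z.

(K is a triangulation of the circle S^1.)

H_0 = Z,  H_1 = Z.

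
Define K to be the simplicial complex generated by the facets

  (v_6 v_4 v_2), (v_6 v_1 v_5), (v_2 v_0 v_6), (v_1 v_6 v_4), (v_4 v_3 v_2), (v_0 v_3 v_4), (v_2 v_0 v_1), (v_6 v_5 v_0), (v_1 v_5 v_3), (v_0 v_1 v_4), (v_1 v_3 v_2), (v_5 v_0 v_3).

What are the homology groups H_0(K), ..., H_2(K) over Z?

H_0 = Z,  H_1 = Z/2,  H_2 = 0.

We work with the vertex ordering v_0 < v_1 < v_2 < v_3 < v_4 < v_5 < v_6. The simplices of K, each written with vertices in increasing order, are:

  0-simplices (7): [v_0], [v_1], [v_2], [v_3], [v_4], [v_5], [v_6]
  1-simplices (18): (18 of them)
  2-simplices (12): (12 of them)

Hence C_0 ≅ Z^7, C_1 ≅ Z^18, C_2 ≅ Z^12.

The boundary map ∂_1: C_1 → C_0 maps an edge to its endpoints' difference, ∂[p,q] = q − p. For instance
  ∂[v_0,v_5] = [v_5] − [v_0].
This gives a 7×18 integer matrix of rank 6; reducing to Smith normal form yields diagonal entries (1,1,1,1,1,1).

∂_2: C_2 → C_1 sends each 2-simplex [p,q,r] to [q,r] − [p,r] + [p,q]. For instance
  ∂[v_0,v_5,v_6] = [v_5,v_6] − [v_0,v_6] + [v_0,v_5],
  ∂[v_0,v_3,v_4] = [v_3,v_4] − [v_0,v_4] + [v_0,v_3].
This gives a 18×12 integer matrix of rank 12; reducing to Smith normal form yields diagonal entries (1,1,1,1,1,1,1,1,1,1,1,2).

Reading off H_k = ker ∂_k / im ∂_{k+1}:

  H_0: rank C_0 − rank ∂_1 = 7 − 6 = 1, and the invariant factors of ∂_1 are all 1, so H_0 = Z.
  H_1: rank ker ∂_1 − rank ∂_2 = (18 − 6) − 12 = 0, and ∂_2 has invariant factor 2 > 1, so H_1 = Z/2.
  H_2: rank ker ∂_2 − rank ∂_3 = (12 − 12) − 0 = 0, and there is no ∂_3, so H_2 = 0.

As a check, the Euler characteristic is 7 − 18 + 12 = 1, which agrees with 1 − 0 + 0 = 1.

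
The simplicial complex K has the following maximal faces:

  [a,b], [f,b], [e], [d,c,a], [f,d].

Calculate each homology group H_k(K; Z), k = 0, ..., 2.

H_0 ≅ Z^2,  H_1 ≅ Z,  H_2 = 0.

Fix the vertex order a < b < c < d < e < f and write every simplex with vertices in increasing order. Then dim K = 2 and the simplices of K are:

  0-simplices (6): a, b, c, d, e, f
  1-simplices (6): ab, ac, ad, bf, cd, df
  2-simplices (1): acd

so the chain groups are C_0 ≅ Z^6, C_1 ≅ Z^6, C_2 ≅ Z^1.

Boundary ∂_1: C_1 → C_0 maps an edge to its endpoints' difference, ∂[p,q] = q − p. For instance
  ∂ab = b − a.
The resulting 6×6 matrix has rank 4, and its Smith normal form has invariant factors (1,1,1,1).

Boundary ∂_2: C_2 → C_1 sends each 2-simplex [p,q,r] to [q,r] − [p,r] + [p,q]. For instance
  ∂acd = cd − ad + ac.
The 6×1 boundary matrix has rank 1 and Smith normal form diag(1).

Now H_k = ker ∂_k / im ∂_{k+1}, so:

  H_0: rank C_0 − rank ∂_1 = 6 − 4 = 2, and the invariant factors of ∂_1 are all 1, so H_0 = Z^2.
  H_1: rank ker ∂_1 − rank ∂_2 = (6 − 4) − 1 = 1, and the invariant factors of ∂_2 are all 1, so H_1 = Z.
  H_2: rank ker ∂_2 − rank ∂_3 = (1 − 1) − 0 = 0, and there is no ∂_3, so H_2 = 0.

As a check, the Euler characteristic is 6 − 6 + 1 = 1, which agrees with 2 − 1 + 0 = 1.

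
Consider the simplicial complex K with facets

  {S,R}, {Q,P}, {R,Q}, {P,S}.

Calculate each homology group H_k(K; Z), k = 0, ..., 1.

H_0 = Z,  H_1 = Z.

We work with the vertex ordering P < Q < R < S. The simplices of K, each written with vertices in increasing order, are:

  0-simplices (4): P, Q, R, S
  1-simplices (4): PQ, PS, QR, RS

so the chain groups are C_0 ≅ Z^4, C_1 ≅ Z^4.

∂_1: C_1 → C_0 sends each edge [p,q] (with p < q) to q − p.
The resulting 4×4 matrix has rank 3, and its Smith normal form has invariant factors (1,1,1).

Now H_k = ker ∂_k / im ∂_{k+1}, so:

  H_0: rank C_0 − rank ∂_1 = 4 − 3 = 1, and the invariant factors of ∂_1 are all 1, so H_0 ≅ Z.
  H_1: rank ker ∂_1 − rank ∂_2 = (4 − 3) − 0 = 1, and there is no ∂_2, so H_1 ≅ Z.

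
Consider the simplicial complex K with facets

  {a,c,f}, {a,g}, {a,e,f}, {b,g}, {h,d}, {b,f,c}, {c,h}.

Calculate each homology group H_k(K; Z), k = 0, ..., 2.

H_0 = Z,  H_1 = Z,  H_2 = 0.

K has 8 vertices, 11 edges, 3 triangles.
rank ∂_0 = 0, rank ∂_1 = 7 ⇒ b_0 = 8 − 0 − 7 = 1; all invariant factors of ∂_1 are 1 so no torsion. So H_0 = Z.
rank ∂_1 = 7, rank ∂_2 = 3 ⇒ b_1 = 11 − 7 − 3 = 1; all invariant factors of ∂_2 are 1 so no torsion. So H_1 = Z.
rank ∂_2 = 3, rank ∂_3 = 0 ⇒ b_2 = 3 − 3 − 0 = 0. So H_2 = 0.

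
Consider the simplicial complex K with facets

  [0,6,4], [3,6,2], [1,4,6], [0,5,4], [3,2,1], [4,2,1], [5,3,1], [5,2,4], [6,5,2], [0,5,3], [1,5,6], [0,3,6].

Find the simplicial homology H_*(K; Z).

We work with the vertex ordering 0 < 1 < 2 < 3 < 4 < 5 < 6. The simplices of K, each written with vertices in increasing order, are:

  0-simplices (7): [0], [1], [2], [3], [4], [5], [6]
  1-simplices (18): [0,3], [0,4], [0,5], [0,6], [1,2], [1,3], [1,4], [1,5], [1,6], [2,3], [2,4], [2,5], [2,6], [3,5], [3,6], [4,5], [4,6], [5,6]
  2-simplices (12): [0,3,5], [0,3,6], [0,4,5], [0,4,6], [1,2,3], [1,2,4], [1,3,5], [1,4,6], [1,5,6], [2,3,6], [2,4,5], [2,5,6]

giving chain groups C_0 ≅ Z^7, C_1 ≅ Z^18, C_2 ≅ Z^12.

∂_1: C_1 → C_0 sends each edge [p,q] (with p < q) to q − p.
The 7×18 boundary matrix has rank 6 and Smith normal form diag(1,1,1,1,1,1).

The boundary map ∂_2: C_2 → C_1 maps a triangle to the signed sum of its edges. For instance
  ∂[1,2,4] = [2,4] − [1,4] + [1,2],
  ∂[2,5,6] = [5,6] − [2,6] + [2,5].
The resulting 18×12 matrix has rank 12, and its Smith normal form has invariant factors (1,1,1,1,1,1,1,1,1,1,1,2).

From H_k ≅ ker(∂_k) / im(∂_{k+1}) we obtain:

  H_0: rank C_0 − rank ∂_1 = 7 − 6 = 1, and the invariant factors of ∂_1 are all 1, so H_0 ≅ Z.
  H_1: rank ker ∂_1 − rank ∂_2 = (18 − 6) − 12 = 0, and ∂_2 has invariant factor 2 > 1, so H_1 ≅ Z/2Z.
  H_2: rank ker ∂_2 − rank ∂_3 = (12 − 12) − 0 = 0, and there is no ∂_3, so H_2 ≅ 0.

H_0 = Z,  H_1 = Z/2Z,  H_2 = 0.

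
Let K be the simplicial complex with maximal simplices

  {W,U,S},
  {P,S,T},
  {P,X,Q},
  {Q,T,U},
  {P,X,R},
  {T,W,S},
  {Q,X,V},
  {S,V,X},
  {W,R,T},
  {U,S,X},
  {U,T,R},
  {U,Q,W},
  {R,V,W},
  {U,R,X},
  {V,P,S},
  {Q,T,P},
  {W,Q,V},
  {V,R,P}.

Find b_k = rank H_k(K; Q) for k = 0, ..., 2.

b_0 = 1, b_1 = 1, b_2 = 0.

Take the total order P < Q < R < S < T < U < V < W < X on the vertex set. Then K (dimension 2) consists of the simplices:

  0-simplices (9): P, Q, R, S, T, U, V, W, X
  1-simplices (27): PQ, PR, PS, PT, PV, PX, QT, QU, QV, QW, QX, RT, RU, RV, RW, RX, ST, SU, SV, SW, SX, TU, TW, UW, UX, VW, VX
  2-simplices (18): PQT, PQX, PRV, PRX, PST, PSV, QTU, QUW, QVW, QVX, RTU, RTW, RUX, RVW, STW, SUW, SUX, SVX

Hence C_0 ≅ Z^9, C_1 ≅ Z^27, C_2 ≅ Z^18.

∂_1: C_1 → C_0 maps an edge to its endpoints' difference, ∂[p,q] = q − p.
As a 9×27 matrix over Z this has rank 8, with invariant factors (1,1,1,1,1,1,1,1).

∂_2: C_2 → C_1 maps a triangle to the signed sum of its edges. For instance
  ∂QTU = TU − QU + QT,
  ∂RVW = VW − RW + RV.
This gives a 27×18 integer matrix of rank 18; reducing to Smith normal form yields diagonal entries (1,1,1,1,1,1,1,1,1,1,1,1,1,1,1,1,1,2).

Computing H_k = (kernel of ∂_k) / (image of ∂_{k+1}):

  H_0: rank C_0 − rank ∂_1 = 9 − 8 = 1, and the invariant factors of ∂_1 are all 1, so H_0 ≅ Z.
  H_1: rank ker ∂_1 − rank ∂_2 = (27 − 8) − 18 = 1, and ∂_2 has invariant factor 2 > 1, so H_1 ≅ Z ⊕ Z/2.
  H_2: rank ker ∂_2 − rank ∂_3 = (18 − 18) − 0 = 0, and there is no ∂_3, so H_2 ≅ 0.

As a check, the Euler characteristic is 9 − 27 + 18 = 0, which agrees with 1 − 1 + 0 = 0.
(K is a triangulation of the Klein bottle.)

Hence the Betti numbers are b_0 = 1, b_1 = 1, b_2 = 0.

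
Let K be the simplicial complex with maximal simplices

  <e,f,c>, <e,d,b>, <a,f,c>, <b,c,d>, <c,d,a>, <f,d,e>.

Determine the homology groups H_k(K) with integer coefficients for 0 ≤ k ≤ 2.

H_0 = Z,  H_1 = Z,  H_2 = 0.

Take the total order a < b < c < d < e < f on the vertex set. Then K (dimension 2) consists of the simplices:

  0-simplices (6): a, b, c, d, e, f
  1-simplices (12): ac, ad, af, bc, bd, be, cd, ce, cf, de, df, ef
  2-simplices (6): acd, acf, bcd, bde, cef, def

so the chain groups are C_0 ≅ Z^6, C_1 ≅ Z^12, C_2 ≅ Z^6.

∂_1: C_1 → C_0 sends each edge [p,q] (with p < q) to q − p.
The resulting 6×12 matrix has rank 5, and its Smith normal form has invariant factors (1,1,1,1,1).

The boundary map ∂_2: C_2 → C_1 acts by ∂[p,q,r] = [q,r] − [p,r] + [p,q]. For instance
  ∂bcd = cd − bd + bc,
  ∂def = ef − df + de.
This gives a 12×6 integer matrix of rank 6; reducing to Smith normal form yields diagonal entries (1,1,1,1,1,1).

From H_k ≅ ker(∂_k) / im(∂_{k+1}) we obtain:

  H_0: rank C_0 − rank ∂_1 = 6 − 5 = 1, and the invariant factors of ∂_1 are all 1, so H_0 ≅ Z.
  H_1: rank ker ∂_1 − rank ∂_2 = (12 − 5) − 6 = 1, and the invariant factors of ∂_2 are all 1, so H_1 ≅ Z.
  H_2: rank ker ∂_2 − rank ∂_3 = (6 − 6) − 0 = 0, and there is no ∂_3, so H_2 ≅ 0.

(K is a triangulation of the cylinder S^1 x I.)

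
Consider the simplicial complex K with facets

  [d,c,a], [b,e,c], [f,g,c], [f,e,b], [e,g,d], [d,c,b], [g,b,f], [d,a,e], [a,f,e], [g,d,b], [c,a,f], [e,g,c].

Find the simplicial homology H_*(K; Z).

K has 7 vertices, 18 edges, 12 triangles.
rank ∂_0 = 0, rank ∂_1 = 6 ⇒ b_0 = 7 − 0 − 6 = 1; all invariant factors of ∂_1 are 1 so no torsion. So H_0 ≅ Z.
rank ∂_1 = 6, rank ∂_2 = 12 ⇒ b_1 = 18 − 6 − 12 = 0; ∂_2 has invariant factor(s) [2] giving torsion. So H_1 ≅ Z/2.
rank ∂_2 = 12, rank ∂_3 = 0 ⇒ b_2 = 12 − 12 − 0 = 0. So H_2 ≅ 0.

H_0 = Z,  H_1 = Z/2,  H_2 = 0.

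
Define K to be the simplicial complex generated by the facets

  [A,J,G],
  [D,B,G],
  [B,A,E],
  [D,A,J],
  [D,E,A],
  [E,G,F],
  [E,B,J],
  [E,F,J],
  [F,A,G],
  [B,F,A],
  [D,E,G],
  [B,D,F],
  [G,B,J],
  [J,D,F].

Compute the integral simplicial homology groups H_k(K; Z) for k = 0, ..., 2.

Order the vertices as A < B < D < E < F < G < J. Listing each simplex with vertices in this order, K has dimension 2 with simplices:

  0-simplices (7): A, B, D, E, F, G, J
  1-simplices (21): AB, AD, AE, AF, AG, AJ, BD, BE, BF, BG, BJ, DE, DF, DG, DJ, EF, EG, EJ, FG, FJ, GJ
  2-simplices (14): ABE, ABF, ADE, ADJ, AFG, AGJ, BDF, BDG, BEJ, BGJ, DEG, DFJ, EFG, EFJ

so the chain groups are C_0 ≅ Z^7, C_1 ≅ Z^21, C_2 ≅ Z^14.

The boundary map ∂_1: C_1 → C_0 sends each edge [p,q] (with p < q) to q − p.
The 7×21 boundary matrix has rank 6 and Smith normal form diag(1,1,1,1,1,1).

The boundary map ∂_2: C_2 → C_1 maps a triangle to the signed sum of its edges. For instance
  ∂AFG = FG − AG + AF,
  ∂DFJ = FJ − DJ + DF.
The 21×14 boundary matrix has rank 13 and Smith normal form diag(1,1,1,1,1,1,1,1,1,1,1,1,1).

From H_k ≅ ker(∂_k) / im(∂_{k+1}) we obtain:

  H_0: rank C_0 − rank ∂_1 = 7 − 6 = 1, and the invariant factors of ∂_1 are all 1, so H_0 = Z.
  H_1: rank ker ∂_1 − rank ∂_2 = (21 − 6) − 13 = 2, and the invariant factors of ∂_2 are all 1, so H_1 = Z^2.
  H_2: rank ker ∂_2 − rank ∂_3 = (14 − 13) − 0 = 1, and there is no ∂_3, so H_2 = Z.

As a check, the Euler characteristic is 7 − 21 + 14 = 0, which agrees with 1 − 2 + 1 = 0.
(K is a triangulation of the torus T^2.)

H_0 = Z,  H_1 = Z^2,  H_2 = Z.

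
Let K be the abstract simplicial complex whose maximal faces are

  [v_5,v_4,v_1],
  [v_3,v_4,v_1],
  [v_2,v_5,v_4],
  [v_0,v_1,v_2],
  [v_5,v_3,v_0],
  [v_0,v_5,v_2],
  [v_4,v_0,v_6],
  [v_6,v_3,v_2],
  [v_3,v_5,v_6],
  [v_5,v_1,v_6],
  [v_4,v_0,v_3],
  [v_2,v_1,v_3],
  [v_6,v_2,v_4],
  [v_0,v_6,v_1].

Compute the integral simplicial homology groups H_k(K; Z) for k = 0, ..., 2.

Order the vertices as v_0 < v_1 < v_2 < v_3 < v_4 < v_5 < v_6. Listing each simplex with vertices in this order, K has dimension 2 with simplices:

  0-simplices (7): [v_0], [v_1], [v_2], [v_3], [v_4], [v_5], [v_6]
  1-simplices (21): (21 of them)
  2-simplices (14): (14 of them)

giving chain groups C_0 ≅ Z^7, C_1 ≅ Z^21, C_2 ≅ Z^14.

Boundary ∂_1: C_1 → C_0 is given by ∂[p,q] = [q] − [p]. For instance
  ∂[v_1,v_4] = [v_4] − [v_1].
This gives a 7×21 integer matrix of rank 6; reducing to Smith normal form yields diagonal entries (1,1,1,1,1,1).

The boundary map ∂_2: C_2 → C_1 acts by ∂[p,q,r] = [q,r] − [p,r] + [p,q]. For instance
  ∂[v_0,v_3,v_5] = [v_3,v_5] − [v_0,v_5] + [v_0,v_3],
  ∂[v_1,v_5,v_6] = [v_5,v_6] − [v_1,v_6] + [v_1,v_5].
This gives a 21×14 integer matrix of rank 13; reducing to Smith normal form yields diagonal entries (1,1,1,1,1,1,1,1,1,1,1,1,1).

Reading off H_k = ker ∂_k / im ∂_{k+1}:

  H_0: rank C_0 − rank ∂_1 = 7 − 6 = 1, and the invariant factors of ∂_1 are all 1, so H_0 = Z.
  H_1: rank ker ∂_1 − rank ∂_2 = (21 − 6) − 13 = 2, and the invariant factors of ∂_2 are all 1, so H_1 = Z^2.
  H_2: rank ker ∂_2 − rank ∂_3 = (14 − 13) − 0 = 1, and there is no ∂_3, so H_2 = Z.

As a check, the Euler characteristic is 7 − 21 + 14 = 0, which agrees with 1 − 2 + 1 = 0.

H_0 = Z,  H_1 = Z^2,  H_2 = Z.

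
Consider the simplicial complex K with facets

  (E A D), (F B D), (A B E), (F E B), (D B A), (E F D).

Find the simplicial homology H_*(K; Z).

We work with the vertex ordering A < B < D < E < F. The simplices of K, each written with vertices in increasing order, are:

  0-simplices (5): A, B, D, E, F
  1-simplices (9): AB, AD, AE, BD, BE, BF, DE, DF, EF
  2-simplices (6): ABD, ABE, ADE, BDF, BEF, DEF

giving chain groups C_0 ≅ Z^5, C_1 ≅ Z^9, C_2 ≅ Z^6.

The boundary map ∂_1: C_1 → C_0 is given by ∂[p,q] = [q] − [p]. For instance
  ∂EF = F − E.
As a 5×9 matrix over Z this has rank 4, with invariant factors (1,1,1,1).

∂_2: C_2 → C_1 maps a triangle to the signed sum of its edges. For instance
  ∂DEF = EF − DF + DE,
  ∂BDF = DF − BF + BD.
The resulting 9×6 matrix has rank 5, and its Smith normal form has invariant factors (1,1,1,1,1).

From H_k ≅ ker(∂_k) / im(∂_{k+1}) we obtain:

  H_0: rank C_0 − rank ∂_1 = 5 − 4 = 1, and the invariant factors of ∂_1 are all 1, so H_0 ≅ Z.
  H_1: rank ker ∂_1 − rank ∂_2 = (9 − 4) − 5 = 0, and the invariant factors of ∂_2 are all 1, so H_1 ≅ 0.
  H_2: rank ker ∂_2 − rank ∂_3 = (6 − 5) − 0 = 1, and there is no ∂_3, so H_2 ≅ Z.

H_0 = Z,  H_1 = 0,  H_2 = Z.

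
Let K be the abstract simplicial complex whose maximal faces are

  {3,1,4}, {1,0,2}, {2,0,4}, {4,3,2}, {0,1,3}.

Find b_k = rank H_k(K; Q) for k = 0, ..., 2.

Fix the vertex order 0 < 1 < 2 < 3 < 4 and write every simplex with vertices in increasing order. Then dim K = 2 and the simplices of K are:

  0-simplices (5): [0], [1], [2], [3], [4]
  1-simplices (10): [0,1], [0,2], [0,3], [0,4], [1,2], [1,3], [1,4], [2,3], [2,4], [3,4]
  2-simplices (5): [0,1,2], [0,1,3], [0,2,4], [1,3,4], [2,3,4]

giving chain groups C_0 ≅ Z^5, C_1 ≅ Z^10, C_2 ≅ Z^5.

∂_1: C_1 → C_0 sends each edge [p,q] (with p < q) to q − p. For instance
  ∂[2,4] = [4] − [2].
As a 5×10 matrix over Z this has rank 4, with invariant factors (1,1,1,1).

The boundary map ∂_2: C_2 → C_1 maps a triangle to the signed sum of its edges. For instance
  ∂[1,3,4] = [3,4] − [1,4] + [1,3],
  ∂[0,1,3] = [1,3] − [0,3] + [0,1].
As a 10×5 matrix over Z this has rank 5, with invariant factors (1,1,1,1,1).

Computing H_k = (kernel of ∂_k) / (image of ∂_{k+1}):

  H_0: rank C_0 − rank ∂_1 = 5 − 4 = 1, and the invariant factors of ∂_1 are all 1, so H_0 ≅ Z.
  H_1: rank ker ∂_1 − rank ∂_2 = (10 − 4) − 5 = 1, and the invariant factors of ∂_2 are all 1, so H_1 ≅ Z.
  H_2: rank ker ∂_2 − rank ∂_3 = (5 − 5) − 0 = 0, and there is no ∂_3, so H_2 ≅ 0.

As a check, the Euler characteristic is 5 − 10 + 5 = 0, which agrees with 1 − 1 + 0 = 0.

Hence the Betti numbers are b_0 = 1, b_1 = 1, b_2 = 0.

b_0 = 1, b_1 = 1, b_2 = 0.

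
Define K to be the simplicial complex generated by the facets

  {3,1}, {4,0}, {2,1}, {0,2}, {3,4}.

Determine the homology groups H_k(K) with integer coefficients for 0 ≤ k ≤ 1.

H_0 = Z,  H_1 = Z.

Fix the vertex order 0 < 1 < 2 < 3 < 4 and write every simplex with vertices in increasing order. Then dim K = 1 and the simplices of K are:

  0-simplices (5): [0], [1], [2], [3], [4]
  1-simplices (5): [0,2], [0,4], [1,2], [1,3], [3,4]

Hence C_0 ≅ Z^5, C_1 ≅ Z^5.

Boundary ∂_1: C_1 → C_0 maps an edge to its endpoints' difference, ∂[p,q] = q − p. For instance
  ∂[0,4] = [4] − [0].
The resulting 5×5 matrix has rank 4, and its Smith normal form has invariant factors (1,1,1,1).

Computing H_k = (kernel of ∂_k) / (image of ∂_{k+1}):

  H_0: rank C_0 − rank ∂_1 = 5 − 4 = 1, and the invariant factors of ∂_1 are all 1, so H_0 = Z.
  H_1: rank ker ∂_1 − rank ∂_2 = (5 − 4) − 0 = 1, and there is no ∂_2, so H_1 = Z.

As a check, the Euler characteristic is 5 − 5 = 0, which agrees with 1 − 1 = 0.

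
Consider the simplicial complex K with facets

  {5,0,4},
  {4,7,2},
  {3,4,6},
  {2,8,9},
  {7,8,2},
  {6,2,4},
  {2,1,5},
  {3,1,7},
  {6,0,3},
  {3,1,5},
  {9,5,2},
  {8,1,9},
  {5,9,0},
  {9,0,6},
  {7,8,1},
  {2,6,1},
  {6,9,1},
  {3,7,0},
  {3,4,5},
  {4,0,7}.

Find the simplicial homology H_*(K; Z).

Order the vertices as 0 < 1 < 2 < 3 < 4 < 5 < 6 < 7 < 8 < 9. Listing each simplex with vertices in this order, K has dimension 2 with simplices:

  0-simplices (10): [0], [1], [2], [3], [4], [5], [6], [7], [8], [9]
  1-simplices (30): (30 of them)
  2-simplices (20): (20 of them)

so the chain groups are C_0 ≅ Z^10, C_1 ≅ Z^30, C_2 ≅ Z^20.

Boundary ∂_1: C_1 → C_0 sends each edge [p,q] (with p < q) to q − p. For instance
  ∂[6,9] = [9] − [6].
This gives a 10×30 integer matrix of rank 9; reducing to Smith normal form yields diagonal entries (1,1,1,1,1,1,1,1,1).

Boundary ∂_2: C_2 → C_1 sends each 2-simplex [p,q,r] to [q,r] − [p,r] + [p,q]. For instance
  ∂[2,4,6] = [4,6] − [2,6] + [2,4],
  ∂[1,7,8] = [7,8] − [1,8] + [1,7].
This gives a 30×20 integer matrix of rank 20; reducing to Smith normal form yields diagonal entries (1,1,1,1,1,1,1,1,1,1,1,1,1,1,1,1,1,1,1,2).

From H_k ≅ ker(∂_k) / im(∂_{k+1}) we obtain:

  H_0: rank C_0 − rank ∂_1 = 10 − 9 = 1, and the invariant factors of ∂_1 are all 1, so H_0 = Z.
  H_1: rank ker ∂_1 − rank ∂_2 = (30 − 9) − 20 = 1, and ∂_2 has invariant factor 2 > 1, so H_1 = Z ⊕ Z/2.
  H_2: rank ker ∂_2 − rank ∂_3 = (20 − 20) − 0 = 0, and there is no ∂_3, so H_2 = 0.

As a check, the Euler characteristic is 10 − 30 + 20 = 0, which agrees with 1 − 1 + 0 = 0.

H_0 ≅ Z,  H_1 ≅ Z ⊕ Z/2,  H_2 = 0.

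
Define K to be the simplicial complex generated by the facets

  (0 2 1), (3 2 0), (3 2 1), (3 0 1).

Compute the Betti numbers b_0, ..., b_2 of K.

Fix the vertex order 0 < 1 < 2 < 3 and write every simplex with vertices in increasing order. Then dim K = 2 and the simplices of K are:

  0-simplices (4): [0], [1], [2], [3]
  1-simplices (6): [0,1], [0,2], [0,3], [1,2], [1,3], [2,3]
  2-simplices (4): [0,1,2], [0,1,3], [0,2,3], [1,2,3]

Hence C_0 ≅ Z^4, C_1 ≅ Z^6, C_2 ≅ Z^4.

The boundary map ∂_1: C_1 → C_0 maps an edge to its endpoints' difference, ∂[p,q] = q − p. For instance
  ∂[1,2] = [2] − [1].
This gives a 4×6 integer matrix of rank 3; reducing to Smith normal form yields diagonal entries (1,1,1).

The boundary map ∂_2: C_2 → C_1 maps a triangle to the signed sum of its edges. For instance
  ∂[0,2,3] = [2,3] − [0,3] + [0,2],
  ∂[0,1,2] = [1,2] − [0,2] + [0,1].
The 6×4 boundary matrix has rank 3 and Smith normal form diag(1,1,1).

From H_k ≅ ker(∂_k) / im(∂_{k+1}) we obtain:

  H_0: rank C_0 − rank ∂_1 = 4 − 3 = 1, and the invariant factors of ∂_1 are all 1, so H_0 = Z.
  H_1: rank ker ∂_1 − rank ∂_2 = (6 − 3) − 3 = 0, and the invariant factors of ∂_2 are all 1, so H_1 = 0.
  H_2: rank ker ∂_2 − rank ∂_3 = (4 − 3) − 0 = 1, and there is no ∂_3, so H_2 = Z.

(K is a triangulation of the 2-sphere S^2.)

Hence the Betti numbers are b_0 = 1, b_1 = 0, b_2 = 1.

b_0 = 1, b_1 = 0, b_2 = 1.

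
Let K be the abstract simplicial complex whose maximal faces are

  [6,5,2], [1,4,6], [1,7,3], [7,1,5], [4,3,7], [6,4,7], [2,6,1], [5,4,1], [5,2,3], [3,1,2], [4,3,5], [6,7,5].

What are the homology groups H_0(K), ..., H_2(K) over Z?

H_0 = Z,  H_1 = Z/2,  H_2 = 0.

Order the vertices as 1 < 2 < 3 < 4 < 5 < 6 < 7. Listing each simplex with vertices in this order, K has dimension 2 with simplices:

  0-simplices (7): [1], [2], [3], [4], [5], [6], [7]
  1-simplices (18): [1,2], [1,3], [1,4], [1,5], [1,6], [1,7], [2,3], [2,5], [2,6], [3,4], [3,5], [3,7], [4,5], [4,6], [4,7], [5,6], [5,7], [6,7]
  2-simplices (12): [1,2,3], [1,2,6], [1,3,7], [1,4,5], [1,4,6], [1,5,7], [2,3,5], [2,5,6], [3,4,5], [3,4,7], [4,6,7], [5,6,7]

Hence C_0 ≅ Z^7, C_1 ≅ Z^18, C_2 ≅ Z^12.

Boundary ∂_1: C_1 → C_0 is given by ∂[p,q] = [q] − [p]. For instance
  ∂[1,7] = [7] − [1].
This gives a 7×18 integer matrix of rank 6; reducing to Smith normal form yields diagonal entries (1,1,1,1,1,1).

Boundary ∂_2: C_2 → C_1 acts by ∂[p,q,r] = [q,r] − [p,r] + [p,q]. For instance
  ∂[1,3,7] = [3,7] − [1,7] + [1,3],
  ∂[2,3,5] = [3,5] − [2,5] + [2,3].
The 18×12 boundary matrix has rank 12 and Smith normal form diag(1,1,1,1,1,1,1,1,1,1,1,2).

Computing H_k = (kernel of ∂_k) / (image of ∂_{k+1}):

  H_0: rank C_0 − rank ∂_1 = 7 − 6 = 1, and the invariant factors of ∂_1 are all 1, so H_0 ≅ Z.
  H_1: rank ker ∂_1 − rank ∂_2 = (18 − 6) − 12 = 0, and ∂_2 has invariant factor 2 > 1, so H_1 ≅ Z/2.
  H_2: rank ker ∂_2 − rank ∂_3 = (12 − 12) − 0 = 0, and there is no ∂_3, so H_2 ≅ 0.

As a check, the Euler characteristic is 7 − 18 + 12 = 1, which agrees with 1 − 0 + 0 = 1.
(K is a triangulation of the real projective plane RP^2.)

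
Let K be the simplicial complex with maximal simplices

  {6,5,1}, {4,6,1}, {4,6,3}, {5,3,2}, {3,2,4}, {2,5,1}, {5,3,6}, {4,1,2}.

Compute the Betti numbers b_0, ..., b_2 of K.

Order the vertices as 1 < 2 < 3 < 4 < 5 < 6. Listing each simplex with vertices in this order, K has dimension 2 with simplices:

  0-simplices (6): [1], [2], [3], [4], [5], [6]
  1-simplices (12): [1,2], [1,4], [1,5], [1,6], [2,3], [2,4], [2,5], [3,4], [3,5], [3,6], [4,6], [5,6]
  2-simplices (8): [1,2,4], [1,2,5], [1,4,6], [1,5,6], [2,3,4], [2,3,5], [3,4,6], [3,5,6]

giving chain groups C_0 ≅ Z^6, C_1 ≅ Z^12, C_2 ≅ Z^8.

The boundary map ∂_1: C_1 → C_0 maps an edge to its endpoints' difference, ∂[p,q] = q − p. For instance
  ∂[2,4] = [4] − [2].
As a 6×12 matrix over Z this has rank 5, with invariant factors (1,1,1,1,1).

Boundary ∂_2: C_2 → C_1 acts by ∂[p,q,r] = [q,r] − [p,r] + [p,q]. For instance
  ∂[1,2,4] = [2,4] − [1,4] + [1,2],
  ∂[2,3,4] = [3,4] − [2,4] + [2,3].
The resulting 12×8 matrix has rank 7, and its Smith normal form has invariant factors (1,1,1,1,1,1,1).

From H_k ≅ ker(∂_k) / im(∂_{k+1}) we obtain:

  H_0: rank C_0 − rank ∂_1 = 6 − 5 = 1, and the invariant factors of ∂_1 are all 1, so H_0 = Z.
  H_1: rank ker ∂_1 − rank ∂_2 = (12 − 5) − 7 = 0, and the invariant factors of ∂_2 are all 1, so H_1 = 0.
  H_2: rank ker ∂_2 − rank ∂_3 = (8 − 7) − 0 = 1, and there is no ∂_3, so H_2 = Z.

As a check, the Euler characteristic is 6 − 12 + 8 = 2, which agrees with 1 − 0 + 1 = 2.
(K is a triangulation of the 2-sphere S^2.)

Hence the Betti numbers are b_0 = 1, b_1 = 0, b_2 = 1.

b_0 = 1, b_1 = 0, b_2 = 1.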